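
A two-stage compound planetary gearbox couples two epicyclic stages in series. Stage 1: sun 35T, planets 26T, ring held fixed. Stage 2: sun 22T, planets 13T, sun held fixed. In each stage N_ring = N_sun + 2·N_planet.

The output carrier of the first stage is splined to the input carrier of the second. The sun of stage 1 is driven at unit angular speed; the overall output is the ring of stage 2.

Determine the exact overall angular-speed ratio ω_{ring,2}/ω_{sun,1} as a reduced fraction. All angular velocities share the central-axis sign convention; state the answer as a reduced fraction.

1225/2928

Stage 1: N_ring = 35 + 2·26 = 87
Stage 1: 35(ω_s−ω_c) = −87(ω_r−ω_c),  ω_r=0, ω_s=1
Stage 1: 35(1−ω_c) = −87(0−ω_c)  ⇒  122ω_c = 35  ⇒  ω_c = 35/122
  ⇒ ω_c¹/ω_s¹ = 35/122
Stage 2: N_ring = 22 + 2·13 = 48
Stage 2: 22(ω_s−ω_c) = −48(ω_r−ω_c),  ω_s=0, ω_c=1
Stage 2: ω_r = 1 − (22/48)(0−1) = 35/24
  ⇒ ω_r²/ω_c² = 35/24
Coupling ω_c² = ω_c¹ ⇒ overall = 35/122 × 35/24 = 1225/2928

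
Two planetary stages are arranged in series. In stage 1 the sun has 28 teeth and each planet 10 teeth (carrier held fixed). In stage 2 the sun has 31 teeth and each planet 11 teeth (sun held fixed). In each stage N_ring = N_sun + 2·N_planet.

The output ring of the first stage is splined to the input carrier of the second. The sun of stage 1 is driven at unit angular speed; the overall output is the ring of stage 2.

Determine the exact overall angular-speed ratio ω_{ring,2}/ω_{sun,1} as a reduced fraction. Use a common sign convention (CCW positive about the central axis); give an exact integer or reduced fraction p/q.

-49/53

Stage 1: N_ring = 28 + 2·10 = 48
Stage 1: 28(ω_s−ω_c) = −48(ω_r−ω_c),  ω_c=0, ω_s=1
Stage 1: ω_r = 0 − (28/48)(1−0) = -7/12
  ⇒ ω_r¹/ω_s¹ = -7/12
Stage 2: N_ring = 31 + 2·11 = 53
Stage 2: 31(ω_s−ω_c) = −53(ω_r−ω_c),  ω_s=0, ω_c=1
Stage 2: ω_r = 1 − (31/53)(0−1) = 84/53
  ⇒ ω_r²/ω_c² = 84/53
Coupling ω_c² = ω_r¹ ⇒ overall = -7/12 × 84/53 = -49/53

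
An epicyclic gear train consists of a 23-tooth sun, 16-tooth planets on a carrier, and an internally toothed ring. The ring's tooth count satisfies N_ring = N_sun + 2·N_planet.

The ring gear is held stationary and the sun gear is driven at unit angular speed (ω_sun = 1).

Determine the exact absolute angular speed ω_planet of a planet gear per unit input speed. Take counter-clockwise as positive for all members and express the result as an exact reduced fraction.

-23/32

N_ring = 23 + 2·16 = 55
23(ω_s−ω_c) = −55(ω_r−ω_c),  ω_r=0, ω_s=1
23(1−ω_c) = −55(0−ω_c)  ⇒  78ω_c = 23  ⇒  ω_c = 23/78
sun–planet: 23·(1−23/78) = −16·(ω_p−ω_c)  ⇒  ω_p−ω_c = −(23/16)·(55/78) = -1265/1248
ω_p = 23/78 − 1265/1248 = -23/32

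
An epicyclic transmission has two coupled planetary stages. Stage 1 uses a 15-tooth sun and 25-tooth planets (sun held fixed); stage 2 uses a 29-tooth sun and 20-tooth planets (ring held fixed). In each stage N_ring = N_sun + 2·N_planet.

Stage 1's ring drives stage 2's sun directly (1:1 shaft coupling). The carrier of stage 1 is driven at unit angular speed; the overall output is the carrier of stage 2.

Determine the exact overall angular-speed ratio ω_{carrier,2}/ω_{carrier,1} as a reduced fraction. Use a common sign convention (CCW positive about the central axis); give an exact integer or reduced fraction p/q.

232/637

Stage 1: N_ring = 15 + 2·25 = 65
Stage 1: 15(ω_s−ω_c) = −65(ω_r−ω_c),  ω_s=0, ω_c=1
Stage 1: ω_r = 1 − (15/65)(0−1) = 16/13
  ⇒ ω_r¹/ω_c¹ = 16/13
Stage 2: N_ring = 29 + 2·20 = 69
Stage 2: 29(ω_s−ω_c) = −69(ω_r−ω_c),  ω_r=0, ω_s=1
Stage 2: 29(1−ω_c) = −69(0−ω_c)  ⇒  98ω_c = 29  ⇒  ω_c = 29/98
  ⇒ ω_c²/ω_s² = 29/98
Coupling ω_s² = ω_r¹ ⇒ overall = 16/13 × 29/98 = 232/637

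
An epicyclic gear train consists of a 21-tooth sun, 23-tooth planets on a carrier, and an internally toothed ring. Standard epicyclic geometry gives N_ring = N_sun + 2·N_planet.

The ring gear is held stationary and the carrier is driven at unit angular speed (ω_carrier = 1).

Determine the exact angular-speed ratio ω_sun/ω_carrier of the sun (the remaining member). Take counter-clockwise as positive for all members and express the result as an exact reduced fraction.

N_ring = 21 + 2·23 = 67
21(ω_s−ω_c) = −67(ω_r−ω_c),  ω_r=0, ω_c=1
ω_s = 1 − (67/21)(0−1) = 88/21
ω_s/ω_c = 88/21

88/21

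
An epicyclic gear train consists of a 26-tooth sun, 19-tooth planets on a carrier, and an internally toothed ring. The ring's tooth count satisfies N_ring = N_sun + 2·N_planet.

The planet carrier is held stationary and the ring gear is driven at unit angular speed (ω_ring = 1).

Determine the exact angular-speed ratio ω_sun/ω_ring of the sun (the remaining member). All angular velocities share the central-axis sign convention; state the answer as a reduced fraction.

N_ring = 26 + 2·19 = 64
26(ω_s−ω_c) = −64(ω_r−ω_c),  ω_c=0, ω_r=1
ω_s = 0 − (64/26)(1−0) = -32/13
ω_s/ω_r = -32/13

-32/13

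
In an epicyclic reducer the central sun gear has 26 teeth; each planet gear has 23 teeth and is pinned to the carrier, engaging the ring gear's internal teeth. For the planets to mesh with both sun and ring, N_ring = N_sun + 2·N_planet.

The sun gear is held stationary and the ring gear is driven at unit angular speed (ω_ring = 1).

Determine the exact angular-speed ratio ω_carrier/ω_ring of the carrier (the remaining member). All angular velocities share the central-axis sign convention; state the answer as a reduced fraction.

N_ring = 26 + 2·23 = 72
26(ω_s−ω_c) = −72(ω_r−ω_c),  ω_s=0, ω_r=1
26(0−ω_c) = −72(1−ω_c)  ⇒  98ω_c = 72  ⇒  ω_c = 36/49
ω_c/ω_r = 36/49

36/49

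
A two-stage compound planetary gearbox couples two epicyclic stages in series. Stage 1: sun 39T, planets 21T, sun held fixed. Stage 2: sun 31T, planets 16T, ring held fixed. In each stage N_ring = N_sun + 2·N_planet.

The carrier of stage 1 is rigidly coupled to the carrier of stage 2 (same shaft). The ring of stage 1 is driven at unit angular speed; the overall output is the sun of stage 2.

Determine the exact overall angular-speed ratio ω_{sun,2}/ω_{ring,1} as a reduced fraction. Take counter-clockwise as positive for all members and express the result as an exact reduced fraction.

1269/620

Stage 1: N_ring = 39 + 2·21 = 81
Stage 1: 39(ω_s−ω_c) = −81(ω_r−ω_c),  ω_s=0, ω_r=1
Stage 1: 39(0−ω_c) = −81(1−ω_c)  ⇒  120ω_c = 81  ⇒  ω_c = 27/40
  ⇒ ω_c¹/ω_r¹ = 27/40
Stage 2: N_ring = 31 + 2·16 = 63
Stage 2: 31(ω_s−ω_c) = −63(ω_r−ω_c),  ω_r=0, ω_c=1
Stage 2: ω_s = 1 − (63/31)(0−1) = 94/31
  ⇒ ω_s²/ω_c² = 94/31
Coupling ω_c² = ω_c¹ ⇒ overall = 27/40 × 94/31 = 1269/620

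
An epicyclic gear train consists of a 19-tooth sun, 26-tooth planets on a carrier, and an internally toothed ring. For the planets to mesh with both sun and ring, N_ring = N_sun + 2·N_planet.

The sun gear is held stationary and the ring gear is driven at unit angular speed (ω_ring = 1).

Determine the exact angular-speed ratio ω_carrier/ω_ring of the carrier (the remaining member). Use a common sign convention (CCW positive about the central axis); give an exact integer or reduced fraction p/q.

N_ring = 19 + 2·26 = 71
19(ω_s−ω_c) = −71(ω_r−ω_c),  ω_s=0, ω_r=1
19(0−ω_c) = −71(1−ω_c)  ⇒  90ω_c = 71  ⇒  ω_c = 71/90
ω_c/ω_r = 71/90

71/90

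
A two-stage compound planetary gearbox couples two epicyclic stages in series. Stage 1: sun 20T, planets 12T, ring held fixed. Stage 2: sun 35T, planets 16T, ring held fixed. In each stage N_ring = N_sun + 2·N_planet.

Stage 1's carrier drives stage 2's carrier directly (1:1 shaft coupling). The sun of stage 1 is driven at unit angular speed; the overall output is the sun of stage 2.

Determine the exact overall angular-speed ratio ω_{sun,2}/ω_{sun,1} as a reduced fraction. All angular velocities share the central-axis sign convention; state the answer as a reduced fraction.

Stage 1: N_ring = 20 + 2·12 = 44
Stage 1: 20(ω_s−ω_c) = −44(ω_r−ω_c),  ω_r=0, ω_s=1
Stage 1: 20(1−ω_c) = −44(0−ω_c)  ⇒  64ω_c = 20  ⇒  ω_c = 5/16
  ⇒ ω_c¹/ω_s¹ = 5/16
Stage 2: N_ring = 35 + 2·16 = 67
Stage 2: 35(ω_s−ω_c) = −67(ω_r−ω_c),  ω_r=0, ω_c=1
Stage 2: ω_s = 1 − (67/35)(0−1) = 102/35
  ⇒ ω_s²/ω_c² = 102/35
Coupling ω_c² = ω_c¹ ⇒ overall = 5/16 × 102/35 = 51/56

51/56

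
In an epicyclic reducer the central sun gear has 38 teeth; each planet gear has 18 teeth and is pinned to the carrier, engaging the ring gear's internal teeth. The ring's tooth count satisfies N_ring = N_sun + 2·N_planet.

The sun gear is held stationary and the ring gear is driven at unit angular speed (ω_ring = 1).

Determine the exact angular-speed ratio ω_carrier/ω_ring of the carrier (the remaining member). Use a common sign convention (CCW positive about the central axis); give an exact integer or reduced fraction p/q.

37/56

N_ring = 38 + 2·18 = 74
38(ω_s−ω_c) = −74(ω_r−ω_c),  ω_s=0, ω_r=1
38(0−ω_c) = −74(1−ω_c)  ⇒  112ω_c = 74  ⇒  ω_c = 37/56
ω_c/ω_r = 37/56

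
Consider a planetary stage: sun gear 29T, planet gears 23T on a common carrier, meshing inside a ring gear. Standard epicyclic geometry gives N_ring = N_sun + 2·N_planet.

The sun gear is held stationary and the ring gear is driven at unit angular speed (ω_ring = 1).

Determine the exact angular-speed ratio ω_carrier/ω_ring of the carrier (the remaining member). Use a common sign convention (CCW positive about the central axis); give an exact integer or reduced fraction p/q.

N_ring = 29 + 2·23 = 75
29(ω_s−ω_c) = −75(ω_r−ω_c),  ω_s=0, ω_r=1
29(0−ω_c) = −75(1−ω_c)  ⇒  104ω_c = 75  ⇒  ω_c = 75/104
ω_c/ω_r = 75/104

75/104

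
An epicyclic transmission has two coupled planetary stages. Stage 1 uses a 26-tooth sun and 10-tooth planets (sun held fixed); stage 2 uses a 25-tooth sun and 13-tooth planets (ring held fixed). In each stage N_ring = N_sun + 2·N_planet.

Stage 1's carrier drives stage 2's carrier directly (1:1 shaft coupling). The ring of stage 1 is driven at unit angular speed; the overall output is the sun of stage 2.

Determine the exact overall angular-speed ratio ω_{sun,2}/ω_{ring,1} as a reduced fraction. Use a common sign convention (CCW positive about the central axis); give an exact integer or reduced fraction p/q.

437/225

Stage 1: N_ring = 26 + 2·10 = 46
Stage 1: 26(ω_s−ω_c) = −46(ω_r−ω_c),  ω_s=0, ω_r=1
Stage 1: 26(0−ω_c) = −46(1−ω_c)  ⇒  72ω_c = 46  ⇒  ω_c = 23/36
  ⇒ ω_c¹/ω_r¹ = 23/36
Stage 2: N_ring = 25 + 2·13 = 51
Stage 2: 25(ω_s−ω_c) = −51(ω_r−ω_c),  ω_r=0, ω_c=1
Stage 2: ω_s = 1 − (51/25)(0−1) = 76/25
  ⇒ ω_s²/ω_c² = 76/25
Coupling ω_c² = ω_c¹ ⇒ overall = 23/36 × 76/25 = 437/225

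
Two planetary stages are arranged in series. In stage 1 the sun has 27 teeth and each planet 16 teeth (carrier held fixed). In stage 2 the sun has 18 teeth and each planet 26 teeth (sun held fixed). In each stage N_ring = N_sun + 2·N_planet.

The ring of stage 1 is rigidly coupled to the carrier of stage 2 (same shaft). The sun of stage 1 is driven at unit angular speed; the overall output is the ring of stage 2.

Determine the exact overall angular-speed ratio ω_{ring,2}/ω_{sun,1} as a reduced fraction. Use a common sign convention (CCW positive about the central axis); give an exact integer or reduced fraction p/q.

Stage 1: N_ring = 27 + 2·16 = 59
Stage 1: 27(ω_s−ω_c) = −59(ω_r−ω_c),  ω_c=0, ω_s=1
Stage 1: ω_r = 0 − (27/59)(1−0) = -27/59
  ⇒ ω_r¹/ω_s¹ = -27/59
Stage 2: N_ring = 18 + 2·26 = 70
Stage 2: 18(ω_s−ω_c) = −70(ω_r−ω_c),  ω_s=0, ω_c=1
Stage 2: ω_r = 1 − (18/70)(0−1) = 44/35
  ⇒ ω_r²/ω_c² = 44/35
Coupling ω_c² = ω_r¹ ⇒ overall = -27/59 × 44/35 = -1188/2065

-1188/2065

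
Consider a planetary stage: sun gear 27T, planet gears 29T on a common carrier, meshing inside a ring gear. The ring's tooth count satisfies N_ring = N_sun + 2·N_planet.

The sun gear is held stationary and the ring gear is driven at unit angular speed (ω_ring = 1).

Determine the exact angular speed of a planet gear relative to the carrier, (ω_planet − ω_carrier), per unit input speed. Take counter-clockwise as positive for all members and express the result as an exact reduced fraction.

2295/3248

N_ring = 27 + 2·29 = 85
27(ω_s−ω_c) = −85(ω_r−ω_c),  ω_s=0, ω_r=1
27(0−ω_c) = −85(1−ω_c)  ⇒  112ω_c = 85  ⇒  ω_c = 85/112
sun–planet: 27·(0−85/112) = −29·(ω_p−ω_c)  ⇒  ω_p−ω_c = −(27/29)·(-85/112) = 2295/3248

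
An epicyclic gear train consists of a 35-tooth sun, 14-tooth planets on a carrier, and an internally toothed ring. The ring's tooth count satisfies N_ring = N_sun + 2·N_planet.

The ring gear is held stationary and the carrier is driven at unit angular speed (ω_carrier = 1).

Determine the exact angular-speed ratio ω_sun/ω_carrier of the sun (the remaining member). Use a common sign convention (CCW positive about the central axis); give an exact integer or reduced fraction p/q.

14/5

N_ring = 35 + 2·14 = 63
35(ω_s−ω_c) = −63(ω_r−ω_c),  ω_r=0, ω_c=1
ω_s = 1 − (63/35)(0−1) = 14/5
ω_s/ω_c = 14/5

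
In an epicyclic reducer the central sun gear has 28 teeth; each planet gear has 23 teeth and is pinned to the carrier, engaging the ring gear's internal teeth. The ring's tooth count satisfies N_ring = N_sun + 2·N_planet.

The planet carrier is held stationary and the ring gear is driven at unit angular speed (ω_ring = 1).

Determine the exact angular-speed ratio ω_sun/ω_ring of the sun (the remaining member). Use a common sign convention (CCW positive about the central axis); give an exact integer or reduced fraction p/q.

N_ring = 28 + 2·23 = 74
28(ω_s−ω_c) = −74(ω_r−ω_c),  ω_c=0, ω_r=1
ω_s = 0 − (74/28)(1−0) = -37/14
ω_s/ω_r = -37/14

-37/14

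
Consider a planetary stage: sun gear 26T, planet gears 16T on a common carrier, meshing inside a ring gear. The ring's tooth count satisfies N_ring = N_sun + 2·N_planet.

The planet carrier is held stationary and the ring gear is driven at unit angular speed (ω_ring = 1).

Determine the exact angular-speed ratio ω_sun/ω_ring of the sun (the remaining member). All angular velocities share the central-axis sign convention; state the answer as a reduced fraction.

-29/13

N_ring = 26 + 2·16 = 58
26(ω_s−ω_c) = −58(ω_r−ω_c),  ω_c=0, ω_r=1
ω_s = 0 − (58/26)(1−0) = -29/13
ω_s/ω_r = -29/13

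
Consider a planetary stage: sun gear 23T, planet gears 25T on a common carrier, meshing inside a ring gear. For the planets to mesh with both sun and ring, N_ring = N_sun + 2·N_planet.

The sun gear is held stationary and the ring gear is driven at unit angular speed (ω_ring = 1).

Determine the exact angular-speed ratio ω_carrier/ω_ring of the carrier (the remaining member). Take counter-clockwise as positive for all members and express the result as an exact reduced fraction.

73/96

N_ring = 23 + 2·25 = 73
23(ω_s−ω_c) = −73(ω_r−ω_c),  ω_s=0, ω_r=1
23(0−ω_c) = −73(1−ω_c)  ⇒  96ω_c = 73  ⇒  ω_c = 73/96
ω_c/ω_r = 73/96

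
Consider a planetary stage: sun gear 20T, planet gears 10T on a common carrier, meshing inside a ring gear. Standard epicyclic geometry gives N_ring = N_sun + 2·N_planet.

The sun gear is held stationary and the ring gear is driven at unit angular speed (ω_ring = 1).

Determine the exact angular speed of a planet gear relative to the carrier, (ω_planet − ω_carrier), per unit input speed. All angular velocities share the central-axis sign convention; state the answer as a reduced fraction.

N_ring = 20 + 2·10 = 40
20(ω_s−ω_c) = −40(ω_r−ω_c),  ω_s=0, ω_r=1
20(0−ω_c) = −40(1−ω_c)  ⇒  60ω_c = 40  ⇒  ω_c = 2/3
sun–planet: 20·(0−2/3) = −10·(ω_p−ω_c)  ⇒  ω_p−ω_c = −(20/10)·(-2/3) = 4/3

4/3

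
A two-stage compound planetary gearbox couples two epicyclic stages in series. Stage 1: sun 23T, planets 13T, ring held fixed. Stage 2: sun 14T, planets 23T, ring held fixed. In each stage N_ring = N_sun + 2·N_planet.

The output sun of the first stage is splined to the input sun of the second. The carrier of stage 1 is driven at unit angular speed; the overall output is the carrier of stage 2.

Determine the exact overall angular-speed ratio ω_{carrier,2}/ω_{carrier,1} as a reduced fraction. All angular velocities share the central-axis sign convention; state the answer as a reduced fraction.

504/851

Stage 1: N_ring = 23 + 2·13 = 49
Stage 1: 23(ω_s−ω_c) = −49(ω_r−ω_c),  ω_r=0, ω_c=1
Stage 1: ω_s = 1 − (49/23)(0−1) = 72/23
  ⇒ ω_s¹/ω_c¹ = 72/23
Stage 2: N_ring = 14 + 2·23 = 60
Stage 2: 14(ω_s−ω_c) = −60(ω_r−ω_c),  ω_r=0, ω_s=1
Stage 2: 14(1−ω_c) = −60(0−ω_c)  ⇒  74ω_c = 14  ⇒  ω_c = 7/37
  ⇒ ω_c²/ω_s² = 7/37
Coupling ω_s² = ω_s¹ ⇒ overall = 72/23 × 7/37 = 504/851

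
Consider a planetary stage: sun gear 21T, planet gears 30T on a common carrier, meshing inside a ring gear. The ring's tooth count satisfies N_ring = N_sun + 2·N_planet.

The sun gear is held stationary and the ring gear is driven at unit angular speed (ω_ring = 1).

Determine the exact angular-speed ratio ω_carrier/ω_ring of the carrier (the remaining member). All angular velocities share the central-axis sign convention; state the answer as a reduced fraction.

N_ring = 21 + 2·30 = 81
21(ω_s−ω_c) = −81(ω_r−ω_c),  ω_s=0, ω_r=1
21(0−ω_c) = −81(1−ω_c)  ⇒  102ω_c = 81  ⇒  ω_c = 27/34
ω_c/ω_r = 27/34

27/34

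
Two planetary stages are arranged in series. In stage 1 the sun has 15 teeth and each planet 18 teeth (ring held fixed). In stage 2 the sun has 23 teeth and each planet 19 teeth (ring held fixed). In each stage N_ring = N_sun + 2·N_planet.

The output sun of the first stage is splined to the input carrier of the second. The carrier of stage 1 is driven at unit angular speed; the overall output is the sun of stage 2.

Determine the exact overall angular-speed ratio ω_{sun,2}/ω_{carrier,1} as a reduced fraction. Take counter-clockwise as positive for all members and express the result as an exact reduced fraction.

Stage 1: N_ring = 15 + 2·18 = 51
Stage 1: 15(ω_s−ω_c) = −51(ω_r−ω_c),  ω_r=0, ω_c=1
Stage 1: ω_s = 1 − (51/15)(0−1) = 22/5
  ⇒ ω_s¹/ω_c¹ = 22/5
Stage 2: N_ring = 23 + 2·19 = 61
Stage 2: 23(ω_s−ω_c) = −61(ω_r−ω_c),  ω_r=0, ω_c=1
Stage 2: ω_s = 1 − (61/23)(0−1) = 84/23
  ⇒ ω_s²/ω_c² = 84/23
Coupling ω_c² = ω_s¹ ⇒ overall = 22/5 × 84/23 = 1848/115

1848/115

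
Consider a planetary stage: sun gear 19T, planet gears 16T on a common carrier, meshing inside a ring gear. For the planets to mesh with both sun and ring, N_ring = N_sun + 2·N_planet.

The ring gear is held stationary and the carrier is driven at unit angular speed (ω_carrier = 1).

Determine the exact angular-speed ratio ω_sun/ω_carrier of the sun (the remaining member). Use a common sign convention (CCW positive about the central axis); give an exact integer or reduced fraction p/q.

70/19

N_ring = 19 + 2·16 = 51
19(ω_s−ω_c) = −51(ω_r−ω_c),  ω_r=0, ω_c=1
ω_s = 1 − (51/19)(0−1) = 70/19
ω_s/ω_c = 70/19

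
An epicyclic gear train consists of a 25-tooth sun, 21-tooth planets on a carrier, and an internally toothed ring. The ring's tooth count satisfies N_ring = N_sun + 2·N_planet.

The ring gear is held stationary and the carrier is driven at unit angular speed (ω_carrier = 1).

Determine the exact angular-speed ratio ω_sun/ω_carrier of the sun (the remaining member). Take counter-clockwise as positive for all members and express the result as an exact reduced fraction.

N_ring = 25 + 2·21 = 67
25(ω_s−ω_c) = −67(ω_r−ω_c),  ω_r=0, ω_c=1
ω_s = 1 − (67/25)(0−1) = 92/25
ω_s/ω_c = 92/25

92/25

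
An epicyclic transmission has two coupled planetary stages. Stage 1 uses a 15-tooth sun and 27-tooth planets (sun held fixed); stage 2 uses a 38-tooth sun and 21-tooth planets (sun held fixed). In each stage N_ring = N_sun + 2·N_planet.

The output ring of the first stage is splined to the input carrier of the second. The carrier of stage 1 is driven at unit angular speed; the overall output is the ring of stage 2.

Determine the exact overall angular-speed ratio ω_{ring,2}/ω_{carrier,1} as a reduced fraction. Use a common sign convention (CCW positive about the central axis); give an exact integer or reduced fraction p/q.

413/230

Stage 1: N_ring = 15 + 2·27 = 69
Stage 1: 15(ω_s−ω_c) = −69(ω_r−ω_c),  ω_s=0, ω_c=1
Stage 1: ω_r = 1 − (15/69)(0−1) = 28/23
  ⇒ ω_r¹/ω_c¹ = 28/23
Stage 2: N_ring = 38 + 2·21 = 80
Stage 2: 38(ω_s−ω_c) = −80(ω_r−ω_c),  ω_s=0, ω_c=1
Stage 2: ω_r = 1 − (38/80)(0−1) = 59/40
  ⇒ ω_r²/ω_c² = 59/40
Coupling ω_c² = ω_r¹ ⇒ overall = 28/23 × 59/40 = 413/230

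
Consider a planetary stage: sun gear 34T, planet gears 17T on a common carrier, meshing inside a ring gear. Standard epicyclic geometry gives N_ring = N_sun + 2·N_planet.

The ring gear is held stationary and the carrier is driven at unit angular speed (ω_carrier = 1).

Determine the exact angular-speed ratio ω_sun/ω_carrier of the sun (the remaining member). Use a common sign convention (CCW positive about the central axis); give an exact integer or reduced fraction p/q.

N_ring = 34 + 2·17 = 68
34(ω_s−ω_c) = −68(ω_r−ω_c),  ω_r=0, ω_c=1
ω_s = 1 − (68/34)(0−1) = 3
ω_s/ω_c = 3

3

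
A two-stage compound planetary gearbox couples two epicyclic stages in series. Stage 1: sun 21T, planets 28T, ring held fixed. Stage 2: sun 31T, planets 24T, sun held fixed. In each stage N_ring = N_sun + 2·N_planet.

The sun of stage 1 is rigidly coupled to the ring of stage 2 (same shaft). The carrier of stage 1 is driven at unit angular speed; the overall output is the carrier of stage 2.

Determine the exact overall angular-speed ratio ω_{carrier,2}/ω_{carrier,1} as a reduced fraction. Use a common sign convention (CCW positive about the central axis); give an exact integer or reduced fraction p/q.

Stage 1: N_ring = 21 + 2·28 = 77
Stage 1: 21(ω_s−ω_c) = −77(ω_r−ω_c),  ω_r=0, ω_c=1
Stage 1: ω_s = 1 − (77/21)(0−1) = 14/3
  ⇒ ω_s¹/ω_c¹ = 14/3
Stage 2: N_ring = 31 + 2·24 = 79
Stage 2: 31(ω_s−ω_c) = −79(ω_r−ω_c),  ω_s=0, ω_r=1
Stage 2: 31(0−ω_c) = −79(1−ω_c)  ⇒  110ω_c = 79  ⇒  ω_c = 79/110
  ⇒ ω_c²/ω_r² = 79/110
Coupling ω_r² = ω_s¹ ⇒ overall = 14/3 × 79/110 = 553/165

553/165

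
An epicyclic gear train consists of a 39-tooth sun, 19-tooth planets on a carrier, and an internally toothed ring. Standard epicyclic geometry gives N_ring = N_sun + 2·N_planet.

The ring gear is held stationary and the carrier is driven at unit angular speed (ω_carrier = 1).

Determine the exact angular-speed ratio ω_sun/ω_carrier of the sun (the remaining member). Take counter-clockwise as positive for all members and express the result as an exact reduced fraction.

116/39

N_ring = 39 + 2·19 = 77
39(ω_s−ω_c) = −77(ω_r−ω_c),  ω_r=0, ω_c=1
ω_s = 1 − (77/39)(0−1) = 116/39
ω_s/ω_c = 116/39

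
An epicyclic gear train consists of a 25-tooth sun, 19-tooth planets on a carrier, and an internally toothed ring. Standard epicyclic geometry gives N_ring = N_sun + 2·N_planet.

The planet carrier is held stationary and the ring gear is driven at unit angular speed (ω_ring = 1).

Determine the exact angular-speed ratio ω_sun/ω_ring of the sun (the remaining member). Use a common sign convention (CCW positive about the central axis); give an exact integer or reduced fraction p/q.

N_ring = 25 + 2·19 = 63
25(ω_s−ω_c) = −63(ω_r−ω_c),  ω_c=0, ω_r=1
ω_s = 0 − (63/25)(1−0) = -63/25
ω_s/ω_r = -63/25

-63/25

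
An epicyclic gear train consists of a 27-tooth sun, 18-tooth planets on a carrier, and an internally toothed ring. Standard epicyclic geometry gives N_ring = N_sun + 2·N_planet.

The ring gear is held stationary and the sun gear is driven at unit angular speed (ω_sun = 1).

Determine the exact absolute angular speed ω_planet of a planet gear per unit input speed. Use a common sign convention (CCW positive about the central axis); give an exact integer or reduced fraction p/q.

-3/4

N_ring = 27 + 2·18 = 63
27(ω_s−ω_c) = −63(ω_r−ω_c),  ω_r=0, ω_s=1
27(1−ω_c) = −63(0−ω_c)  ⇒  90ω_c = 27  ⇒  ω_c = 3/10
sun–planet: 27·(1−3/10) = −18·(ω_p−ω_c)  ⇒  ω_p−ω_c = −(27/18)·(7/10) = -21/20
ω_p = 3/10 − 21/20 = -3/4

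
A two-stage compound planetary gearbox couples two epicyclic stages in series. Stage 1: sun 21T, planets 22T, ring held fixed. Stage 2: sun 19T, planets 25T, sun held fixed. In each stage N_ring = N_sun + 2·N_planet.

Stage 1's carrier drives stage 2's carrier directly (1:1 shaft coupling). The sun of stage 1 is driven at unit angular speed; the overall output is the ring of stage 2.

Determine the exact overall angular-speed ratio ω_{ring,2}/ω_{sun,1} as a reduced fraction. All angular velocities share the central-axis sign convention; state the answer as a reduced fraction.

308/989

Stage 1: N_ring = 21 + 2·22 = 65
Stage 1: 21(ω_s−ω_c) = −65(ω_r−ω_c),  ω_r=0, ω_s=1
Stage 1: 21(1−ω_c) = −65(0−ω_c)  ⇒  86ω_c = 21  ⇒  ω_c = 21/86
  ⇒ ω_c¹/ω_s¹ = 21/86
Stage 2: N_ring = 19 + 2·25 = 69
Stage 2: 19(ω_s−ω_c) = −69(ω_r−ω_c),  ω_s=0, ω_c=1
Stage 2: ω_r = 1 − (19/69)(0−1) = 88/69
  ⇒ ω_r²/ω_c² = 88/69
Coupling ω_c² = ω_c¹ ⇒ overall = 21/86 × 88/69 = 308/989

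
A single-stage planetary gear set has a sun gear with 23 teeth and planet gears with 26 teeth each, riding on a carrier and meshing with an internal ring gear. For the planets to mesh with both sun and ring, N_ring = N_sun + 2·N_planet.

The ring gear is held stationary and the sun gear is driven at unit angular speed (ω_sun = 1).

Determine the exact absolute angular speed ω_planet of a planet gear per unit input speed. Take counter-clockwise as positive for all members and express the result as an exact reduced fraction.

-23/52

N_ring = 23 + 2·26 = 75
23(ω_s−ω_c) = −75(ω_r−ω_c),  ω_r=0, ω_s=1
23(1−ω_c) = −75(0−ω_c)  ⇒  98ω_c = 23  ⇒  ω_c = 23/98
sun–planet: 23·(1−23/98) = −26·(ω_p−ω_c)  ⇒  ω_p−ω_c = −(23/26)·(75/98) = -1725/2548
ω_p = 23/98 − 1725/2548 = -23/52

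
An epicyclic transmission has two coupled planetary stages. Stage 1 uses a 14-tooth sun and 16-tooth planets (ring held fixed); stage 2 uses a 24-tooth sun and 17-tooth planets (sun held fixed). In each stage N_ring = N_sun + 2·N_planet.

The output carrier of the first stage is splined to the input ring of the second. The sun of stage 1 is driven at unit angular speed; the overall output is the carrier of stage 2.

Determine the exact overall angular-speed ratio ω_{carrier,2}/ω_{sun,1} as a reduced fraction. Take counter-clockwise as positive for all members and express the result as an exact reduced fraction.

203/1230

Stage 1: N_ring = 14 + 2·16 = 46
Stage 1: 14(ω_s−ω_c) = −46(ω_r−ω_c),  ω_r=0, ω_s=1
Stage 1: 14(1−ω_c) = −46(0−ω_c)  ⇒  60ω_c = 14  ⇒  ω_c = 7/30
  ⇒ ω_c¹/ω_s¹ = 7/30
Stage 2: N_ring = 24 + 2·17 = 58
Stage 2: 24(ω_s−ω_c) = −58(ω_r−ω_c),  ω_s=0, ω_r=1
Stage 2: 24(0−ω_c) = −58(1−ω_c)  ⇒  82ω_c = 58  ⇒  ω_c = 29/41
  ⇒ ω_c²/ω_r² = 29/41
Coupling ω_r² = ω_c¹ ⇒ overall = 7/30 × 29/41 = 203/1230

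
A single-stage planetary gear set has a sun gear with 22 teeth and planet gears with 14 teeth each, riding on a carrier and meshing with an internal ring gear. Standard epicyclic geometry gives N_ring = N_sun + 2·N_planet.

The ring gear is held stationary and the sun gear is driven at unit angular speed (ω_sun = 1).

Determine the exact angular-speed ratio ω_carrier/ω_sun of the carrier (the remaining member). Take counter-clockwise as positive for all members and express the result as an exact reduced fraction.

11/36

N_ring = 22 + 2·14 = 50
22(ω_s−ω_c) = −50(ω_r−ω_c),  ω_r=0, ω_s=1
22(1−ω_c) = −50(0−ω_c)  ⇒  72ω_c = 22  ⇒  ω_c = 11/36
ω_c/ω_s = 11/36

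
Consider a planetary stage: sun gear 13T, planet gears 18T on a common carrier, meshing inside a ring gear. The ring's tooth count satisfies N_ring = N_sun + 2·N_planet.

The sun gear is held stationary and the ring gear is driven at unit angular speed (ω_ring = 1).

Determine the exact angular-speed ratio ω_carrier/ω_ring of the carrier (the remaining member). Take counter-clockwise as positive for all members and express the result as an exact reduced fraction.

49/62

N_ring = 13 + 2·18 = 49
13(ω_s−ω_c) = −49(ω_r−ω_c),  ω_s=0, ω_r=1
13(0−ω_c) = −49(1−ω_c)  ⇒  62ω_c = 49  ⇒  ω_c = 49/62
ω_c/ω_r = 49/62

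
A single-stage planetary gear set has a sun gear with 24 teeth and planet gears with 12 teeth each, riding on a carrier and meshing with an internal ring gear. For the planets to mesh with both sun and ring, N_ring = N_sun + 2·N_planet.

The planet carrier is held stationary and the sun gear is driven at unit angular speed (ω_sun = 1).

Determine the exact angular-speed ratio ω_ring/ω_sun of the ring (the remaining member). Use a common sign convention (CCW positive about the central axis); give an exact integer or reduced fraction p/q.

N_ring = 24 + 2·12 = 48
24(ω_s−ω_c) = −48(ω_r−ω_c),  ω_c=0, ω_s=1
ω_r = 0 − (24/48)(1−0) = -1/2
ω_r/ω_s = -1/2

-1/2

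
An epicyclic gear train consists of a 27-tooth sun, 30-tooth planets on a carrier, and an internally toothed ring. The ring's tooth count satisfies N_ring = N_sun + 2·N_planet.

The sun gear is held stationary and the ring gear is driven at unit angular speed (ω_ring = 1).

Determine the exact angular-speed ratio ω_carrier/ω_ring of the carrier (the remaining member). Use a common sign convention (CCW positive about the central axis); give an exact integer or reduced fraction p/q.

N_ring = 27 + 2·30 = 87
27(ω_s−ω_c) = −87(ω_r−ω_c),  ω_s=0, ω_r=1
27(0−ω_c) = −87(1−ω_c)  ⇒  114ω_c = 87  ⇒  ω_c = 29/38
ω_c/ω_r = 29/38

29/38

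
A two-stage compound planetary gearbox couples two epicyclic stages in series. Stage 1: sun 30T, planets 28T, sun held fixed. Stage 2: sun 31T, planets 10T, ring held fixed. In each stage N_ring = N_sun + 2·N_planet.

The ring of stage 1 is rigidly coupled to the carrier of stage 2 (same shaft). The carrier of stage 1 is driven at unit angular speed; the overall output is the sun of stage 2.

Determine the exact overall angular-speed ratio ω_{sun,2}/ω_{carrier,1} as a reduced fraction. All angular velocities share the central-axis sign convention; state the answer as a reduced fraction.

4756/1333

Stage 1: N_ring = 30 + 2·28 = 86
Stage 1: 30(ω_s−ω_c) = −86(ω_r−ω_c),  ω_s=0, ω_c=1
Stage 1: ω_r = 1 − (30/86)(0−1) = 58/43
  ⇒ ω_r¹/ω_c¹ = 58/43
Stage 2: N_ring = 31 + 2·10 = 51
Stage 2: 31(ω_s−ω_c) = −51(ω_r−ω_c),  ω_r=0, ω_c=1
Stage 2: ω_s = 1 − (51/31)(0−1) = 82/31
  ⇒ ω_s²/ω_c² = 82/31
Coupling ω_c² = ω_r¹ ⇒ overall = 58/43 × 82/31 = 4756/1333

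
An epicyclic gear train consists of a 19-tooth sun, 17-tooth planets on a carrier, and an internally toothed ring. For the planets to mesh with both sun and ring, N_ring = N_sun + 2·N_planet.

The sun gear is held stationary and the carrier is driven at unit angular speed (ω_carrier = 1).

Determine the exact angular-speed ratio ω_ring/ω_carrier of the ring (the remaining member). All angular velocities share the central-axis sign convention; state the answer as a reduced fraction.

72/53

N_ring = 19 + 2·17 = 53
19(ω_s−ω_c) = −53(ω_r−ω_c),  ω_s=0, ω_c=1
ω_r = 1 − (19/53)(0−1) = 72/53
ω_r/ω_c = 72/53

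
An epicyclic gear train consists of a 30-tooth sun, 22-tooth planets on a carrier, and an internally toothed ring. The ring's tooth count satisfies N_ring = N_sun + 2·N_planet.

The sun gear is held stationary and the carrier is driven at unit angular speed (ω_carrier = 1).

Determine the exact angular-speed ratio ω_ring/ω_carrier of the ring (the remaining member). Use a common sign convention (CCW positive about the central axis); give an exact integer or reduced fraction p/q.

52/37

N_ring = 30 + 2·22 = 74
30(ω_s−ω_c) = −74(ω_r−ω_c),  ω_s=0, ω_c=1
ω_r = 1 − (30/74)(0−1) = 52/37
ω_r/ω_c = 52/37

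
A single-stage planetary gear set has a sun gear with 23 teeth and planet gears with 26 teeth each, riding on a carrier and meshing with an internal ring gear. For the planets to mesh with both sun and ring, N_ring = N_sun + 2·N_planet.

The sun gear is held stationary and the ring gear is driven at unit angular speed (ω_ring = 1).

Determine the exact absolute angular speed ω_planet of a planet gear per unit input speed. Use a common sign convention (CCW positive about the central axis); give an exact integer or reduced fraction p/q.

N_ring = 23 + 2·26 = 75
23(ω_s−ω_c) = −75(ω_r−ω_c),  ω_s=0, ω_r=1
23(0−ω_c) = −75(1−ω_c)  ⇒  98ω_c = 75  ⇒  ω_c = 75/98
sun–planet: 23·(0−75/98) = −26·(ω_p−ω_c)  ⇒  ω_p−ω_c = −(23/26)·(-75/98) = 1725/2548
ω_p = 75/98 + 1725/2548 = 75/52

75/52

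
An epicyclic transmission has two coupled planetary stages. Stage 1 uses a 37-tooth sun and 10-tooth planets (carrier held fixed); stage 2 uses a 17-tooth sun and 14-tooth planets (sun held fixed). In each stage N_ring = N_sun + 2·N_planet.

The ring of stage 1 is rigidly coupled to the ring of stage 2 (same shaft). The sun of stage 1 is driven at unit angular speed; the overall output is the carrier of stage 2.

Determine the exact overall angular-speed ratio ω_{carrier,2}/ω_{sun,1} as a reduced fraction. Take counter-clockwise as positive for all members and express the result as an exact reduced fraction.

Stage 1: N_ring = 37 + 2·10 = 57
Stage 1: 37(ω_s−ω_c) = −57(ω_r−ω_c),  ω_c=0, ω_s=1
Stage 1: ω_r = 0 − (37/57)(1−0) = -37/57
  ⇒ ω_r¹/ω_s¹ = -37/57
Stage 2: N_ring = 17 + 2·14 = 45
Stage 2: 17(ω_s−ω_c) = −45(ω_r−ω_c),  ω_s=0, ω_r=1
Stage 2: 17(0−ω_c) = −45(1−ω_c)  ⇒  62ω_c = 45  ⇒  ω_c = 45/62
  ⇒ ω_c²/ω_r² = 45/62
Coupling ω_r² = ω_r¹ ⇒ overall = -37/57 × 45/62 = -555/1178

-555/1178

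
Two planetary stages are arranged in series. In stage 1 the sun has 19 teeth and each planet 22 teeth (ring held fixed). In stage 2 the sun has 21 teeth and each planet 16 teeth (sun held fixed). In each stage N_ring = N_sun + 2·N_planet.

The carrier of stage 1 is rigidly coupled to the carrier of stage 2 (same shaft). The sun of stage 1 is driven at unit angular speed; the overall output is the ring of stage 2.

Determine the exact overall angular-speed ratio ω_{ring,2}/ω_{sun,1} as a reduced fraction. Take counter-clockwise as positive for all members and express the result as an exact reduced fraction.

Stage 1: N_ring = 19 + 2·22 = 63
Stage 1: 19(ω_s−ω_c) = −63(ω_r−ω_c),  ω_r=0, ω_s=1
Stage 1: 19(1−ω_c) = −63(0−ω_c)  ⇒  82ω_c = 19  ⇒  ω_c = 19/82
  ⇒ ω_c¹/ω_s¹ = 19/82
Stage 2: N_ring = 21 + 2·16 = 53
Stage 2: 21(ω_s−ω_c) = −53(ω_r−ω_c),  ω_s=0, ω_c=1
Stage 2: ω_r = 1 − (21/53)(0−1) = 74/53
  ⇒ ω_r²/ω_c² = 74/53
Coupling ω_c² = ω_c¹ ⇒ overall = 19/82 × 74/53 = 703/2173

703/2173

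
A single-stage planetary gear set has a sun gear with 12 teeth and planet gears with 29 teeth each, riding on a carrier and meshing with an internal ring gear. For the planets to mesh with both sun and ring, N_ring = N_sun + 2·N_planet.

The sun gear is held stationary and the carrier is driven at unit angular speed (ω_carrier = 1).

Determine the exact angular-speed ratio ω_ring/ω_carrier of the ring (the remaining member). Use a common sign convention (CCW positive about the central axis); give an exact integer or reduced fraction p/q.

41/35

N_ring = 12 + 2·29 = 70
12(ω_s−ω_c) = −70(ω_r−ω_c),  ω_s=0, ω_c=1
ω_r = 1 − (12/70)(0−1) = 41/35
ω_r/ω_c = 41/35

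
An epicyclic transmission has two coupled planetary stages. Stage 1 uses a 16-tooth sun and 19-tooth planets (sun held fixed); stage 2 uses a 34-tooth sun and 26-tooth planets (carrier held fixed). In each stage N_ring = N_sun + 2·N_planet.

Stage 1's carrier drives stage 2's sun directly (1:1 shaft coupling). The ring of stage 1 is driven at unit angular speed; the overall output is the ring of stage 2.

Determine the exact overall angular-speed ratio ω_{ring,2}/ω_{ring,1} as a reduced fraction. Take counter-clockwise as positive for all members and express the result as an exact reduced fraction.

Stage 1: N_ring = 16 + 2·19 = 54
Stage 1: 16(ω_s−ω_c) = −54(ω_r−ω_c),  ω_s=0, ω_r=1
Stage 1: 16(0−ω_c) = −54(1−ω_c)  ⇒  70ω_c = 54  ⇒  ω_c = 27/35
  ⇒ ω_c¹/ω_r¹ = 27/35
Stage 2: N_ring = 34 + 2·26 = 86
Stage 2: 34(ω_s−ω_c) = −86(ω_r−ω_c),  ω_c=0, ω_s=1
Stage 2: ω_r = 0 − (34/86)(1−0) = -17/43
  ⇒ ω_r²/ω_s² = -17/43
Coupling ω_s² = ω_c¹ ⇒ overall = 27/35 × -17/43 = -459/1505

-459/1505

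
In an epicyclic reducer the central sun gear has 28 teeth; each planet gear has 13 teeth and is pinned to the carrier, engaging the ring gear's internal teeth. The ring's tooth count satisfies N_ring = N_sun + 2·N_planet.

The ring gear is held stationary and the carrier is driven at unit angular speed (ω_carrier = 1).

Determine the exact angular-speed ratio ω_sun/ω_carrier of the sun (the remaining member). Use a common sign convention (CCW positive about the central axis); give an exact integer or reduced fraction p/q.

N_ring = 28 + 2·13 = 54
28(ω_s−ω_c) = −54(ω_r−ω_c),  ω_r=0, ω_c=1
ω_s = 1 − (54/28)(0−1) = 41/14
ω_s/ω_c = 41/14

41/14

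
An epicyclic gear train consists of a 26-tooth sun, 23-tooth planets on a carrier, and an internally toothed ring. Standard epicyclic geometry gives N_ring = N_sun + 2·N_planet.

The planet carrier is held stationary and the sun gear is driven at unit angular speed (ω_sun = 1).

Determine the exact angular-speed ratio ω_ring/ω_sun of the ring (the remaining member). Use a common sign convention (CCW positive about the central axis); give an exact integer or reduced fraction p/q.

-13/36

N_ring = 26 + 2·23 = 72
26(ω_s−ω_c) = −72(ω_r−ω_c),  ω_c=0, ω_s=1
ω_r = 0 − (26/72)(1−0) = -13/36
ω_r/ω_s = -13/36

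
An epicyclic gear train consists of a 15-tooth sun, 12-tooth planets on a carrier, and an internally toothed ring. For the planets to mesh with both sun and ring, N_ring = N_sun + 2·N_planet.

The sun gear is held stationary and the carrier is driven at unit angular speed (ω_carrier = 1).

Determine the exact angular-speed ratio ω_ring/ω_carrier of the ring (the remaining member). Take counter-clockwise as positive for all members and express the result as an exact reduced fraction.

N_ring = 15 + 2·12 = 39
15(ω_s−ω_c) = −39(ω_r−ω_c),  ω_s=0, ω_c=1
ω_r = 1 − (15/39)(0−1) = 18/13
ω_r/ω_c = 18/13

18/13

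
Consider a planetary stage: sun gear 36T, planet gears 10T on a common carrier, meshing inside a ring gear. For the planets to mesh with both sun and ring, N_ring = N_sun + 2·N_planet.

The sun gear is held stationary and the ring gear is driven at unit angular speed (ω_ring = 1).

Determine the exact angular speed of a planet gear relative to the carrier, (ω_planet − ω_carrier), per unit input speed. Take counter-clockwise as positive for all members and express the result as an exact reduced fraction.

252/115

N_ring = 36 + 2·10 = 56
36(ω_s−ω_c) = −56(ω_r−ω_c),  ω_s=0, ω_r=1
36(0−ω_c) = −56(1−ω_c)  ⇒  92ω_c = 56  ⇒  ω_c = 14/23
sun–planet: 36·(0−14/23) = −10·(ω_p−ω_c)  ⇒  ω_p−ω_c = −(36/10)·(-14/23) = 252/115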